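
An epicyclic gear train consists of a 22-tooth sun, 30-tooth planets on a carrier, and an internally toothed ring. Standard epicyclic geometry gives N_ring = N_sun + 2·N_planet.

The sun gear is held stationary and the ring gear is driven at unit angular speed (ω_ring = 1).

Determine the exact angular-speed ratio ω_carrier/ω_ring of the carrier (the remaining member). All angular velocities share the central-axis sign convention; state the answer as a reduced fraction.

N_ring = 22 + 2·30 = 82
22(ω_s−ω_c) = −82(ω_r−ω_c),  ω_s=0, ω_r=1
22(0−ω_c) = −82(1−ω_c)  ⇒  104ω_c = 82  ⇒  ω_c = 41/52
ω_c/ω_r = 41/52

41/52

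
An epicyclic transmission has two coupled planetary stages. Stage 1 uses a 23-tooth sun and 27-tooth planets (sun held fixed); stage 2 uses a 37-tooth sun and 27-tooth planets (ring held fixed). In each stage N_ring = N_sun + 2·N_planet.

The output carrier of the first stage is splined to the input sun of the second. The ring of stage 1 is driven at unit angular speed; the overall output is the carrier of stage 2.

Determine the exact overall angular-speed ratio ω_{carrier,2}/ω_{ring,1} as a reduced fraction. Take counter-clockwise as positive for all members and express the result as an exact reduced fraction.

2849/12800

Stage 1: N_ring = 23 + 2·27 = 77
Stage 1: 23(ω_s−ω_c) = −77(ω_r−ω_c),  ω_s=0, ω_r=1
Stage 1: 23(0−ω_c) = −77(1−ω_c)  ⇒  100ω_c = 77  ⇒  ω_c = 77/100
  ⇒ ω_c¹/ω_r¹ = 77/100
Stage 2: N_ring = 37 + 2·27 = 91
Stage 2: 37(ω_s−ω_c) = −91(ω_r−ω_c),  ω_r=0, ω_s=1
Stage 2: 37(1−ω_c) = −91(0−ω_c)  ⇒  128ω_c = 37  ⇒  ω_c = 37/128
  ⇒ ω_c²/ω_s² = 37/128
Coupling ω_s² = ω_c¹ ⇒ overall = 77/100 × 37/128 = 2849/12800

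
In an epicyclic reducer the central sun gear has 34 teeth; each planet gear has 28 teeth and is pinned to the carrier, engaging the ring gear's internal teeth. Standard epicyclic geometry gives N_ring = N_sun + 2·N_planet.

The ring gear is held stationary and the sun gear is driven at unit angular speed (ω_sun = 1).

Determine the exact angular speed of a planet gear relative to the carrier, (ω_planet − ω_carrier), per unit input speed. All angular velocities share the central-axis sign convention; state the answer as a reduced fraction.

-765/868

N_ring = 34 + 2·28 = 90
34(ω_s−ω_c) = −90(ω_r−ω_c),  ω_r=0, ω_s=1
34(1−ω_c) = −90(0−ω_c)  ⇒  124ω_c = 34  ⇒  ω_c = 17/62
sun–planet: 34·(1−17/62) = −28·(ω_p−ω_c)  ⇒  ω_p−ω_c = −(34/28)·(45/62) = -765/868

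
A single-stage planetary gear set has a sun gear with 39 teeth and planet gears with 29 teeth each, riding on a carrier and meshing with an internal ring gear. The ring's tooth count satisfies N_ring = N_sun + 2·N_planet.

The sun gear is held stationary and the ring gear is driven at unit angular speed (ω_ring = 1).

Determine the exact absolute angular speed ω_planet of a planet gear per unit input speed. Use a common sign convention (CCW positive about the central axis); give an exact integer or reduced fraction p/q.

97/58

N_ring = 39 + 2·29 = 97
39(ω_s−ω_c) = −97(ω_r−ω_c),  ω_s=0, ω_r=1
39(0−ω_c) = −97(1−ω_c)  ⇒  136ω_c = 97  ⇒  ω_c = 97/136
sun–planet: 39·(0−97/136) = −29·(ω_p−ω_c)  ⇒  ω_p−ω_c = −(39/29)·(-97/136) = 3783/3944
ω_p = 97/136 + 3783/3944 = 97/58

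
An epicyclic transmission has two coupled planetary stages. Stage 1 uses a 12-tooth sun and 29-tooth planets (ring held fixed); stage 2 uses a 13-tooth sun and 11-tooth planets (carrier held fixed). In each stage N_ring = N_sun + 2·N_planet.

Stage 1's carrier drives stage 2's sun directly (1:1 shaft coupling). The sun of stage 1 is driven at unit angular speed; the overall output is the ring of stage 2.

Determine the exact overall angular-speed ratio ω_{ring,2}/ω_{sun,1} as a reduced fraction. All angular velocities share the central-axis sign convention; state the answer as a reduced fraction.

Stage 1: N_ring = 12 + 2·29 = 70
Stage 1: 12(ω_s−ω_c) = −70(ω_r−ω_c),  ω_r=0, ω_s=1
Stage 1: 12(1−ω_c) = −70(0−ω_c)  ⇒  82ω_c = 12  ⇒  ω_c = 6/41
  ⇒ ω_c¹/ω_s¹ = 6/41
Stage 2: N_ring = 13 + 2·11 = 35
Stage 2: 13(ω_s−ω_c) = −35(ω_r−ω_c),  ω_c=0, ω_s=1
Stage 2: ω_r = 0 − (13/35)(1−0) = -13/35
  ⇒ ω_r²/ω_s² = -13/35
Coupling ω_s² = ω_c¹ ⇒ overall = 6/41 × -13/35 = -78/1435

-78/1435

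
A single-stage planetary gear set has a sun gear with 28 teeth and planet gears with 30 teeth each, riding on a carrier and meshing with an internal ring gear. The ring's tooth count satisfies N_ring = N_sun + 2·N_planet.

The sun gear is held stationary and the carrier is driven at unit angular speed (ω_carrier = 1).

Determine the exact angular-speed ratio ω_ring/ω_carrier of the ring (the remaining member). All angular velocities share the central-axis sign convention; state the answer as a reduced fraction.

29/22

N_ring = 28 + 2·30 = 88
28(ω_s−ω_c) = −88(ω_r−ω_c),  ω_s=0, ω_c=1
ω_r = 1 − (28/88)(0−1) = 29/22
ω_r/ω_c = 29/22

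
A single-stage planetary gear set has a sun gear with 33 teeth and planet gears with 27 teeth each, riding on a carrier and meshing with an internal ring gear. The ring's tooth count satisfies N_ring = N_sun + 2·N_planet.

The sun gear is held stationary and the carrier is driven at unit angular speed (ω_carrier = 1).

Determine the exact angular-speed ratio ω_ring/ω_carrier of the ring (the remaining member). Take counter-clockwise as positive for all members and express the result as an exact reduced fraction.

40/29

N_ring = 33 + 2·27 = 87
33(ω_s−ω_c) = −87(ω_r−ω_c),  ω_s=0, ω_c=1
ω_r = 1 − (33/87)(0−1) = 40/29
ω_r/ω_c = 40/29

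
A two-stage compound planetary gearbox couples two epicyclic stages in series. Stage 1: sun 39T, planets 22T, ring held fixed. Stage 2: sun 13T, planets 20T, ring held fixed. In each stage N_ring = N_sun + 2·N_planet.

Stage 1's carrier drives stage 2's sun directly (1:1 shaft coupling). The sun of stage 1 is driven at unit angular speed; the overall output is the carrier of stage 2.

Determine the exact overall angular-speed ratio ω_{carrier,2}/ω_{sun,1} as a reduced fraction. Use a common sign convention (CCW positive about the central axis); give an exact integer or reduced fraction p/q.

Stage 1: N_ring = 39 + 2·22 = 83
Stage 1: 39(ω_s−ω_c) = −83(ω_r−ω_c),  ω_r=0, ω_s=1
Stage 1: 39(1−ω_c) = −83(0−ω_c)  ⇒  122ω_c = 39  ⇒  ω_c = 39/122
  ⇒ ω_c¹/ω_s¹ = 39/122
Stage 2: N_ring = 13 + 2·20 = 53
Stage 2: 13(ω_s−ω_c) = −53(ω_r−ω_c),  ω_r=0, ω_s=1
Stage 2: 13(1−ω_c) = −53(0−ω_c)  ⇒  66ω_c = 13  ⇒  ω_c = 13/66
  ⇒ ω_c²/ω_s² = 13/66
Coupling ω_s² = ω_c¹ ⇒ overall = 39/122 × 13/66 = 169/2684

169/2684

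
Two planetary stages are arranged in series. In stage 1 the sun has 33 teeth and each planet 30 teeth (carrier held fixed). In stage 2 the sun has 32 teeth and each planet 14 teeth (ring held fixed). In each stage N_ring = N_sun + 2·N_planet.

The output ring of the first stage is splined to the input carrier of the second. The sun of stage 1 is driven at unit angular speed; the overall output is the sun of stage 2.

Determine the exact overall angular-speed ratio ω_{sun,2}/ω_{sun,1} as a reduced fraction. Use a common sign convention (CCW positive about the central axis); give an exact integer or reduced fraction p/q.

-253/248

Stage 1: N_ring = 33 + 2·30 = 93
Stage 1: 33(ω_s−ω_c) = −93(ω_r−ω_c),  ω_c=0, ω_s=1
Stage 1: ω_r = 0 − (33/93)(1−0) = -11/31
  ⇒ ω_r¹/ω_s¹ = -11/31
Stage 2: N_ring = 32 + 2·14 = 60
Stage 2: 32(ω_s−ω_c) = −60(ω_r−ω_c),  ω_r=0, ω_c=1
Stage 2: ω_s = 1 − (60/32)(0−1) = 23/8
  ⇒ ω_s²/ω_c² = 23/8
Coupling ω_c² = ω_r¹ ⇒ overall = -11/31 × 23/8 = -253/248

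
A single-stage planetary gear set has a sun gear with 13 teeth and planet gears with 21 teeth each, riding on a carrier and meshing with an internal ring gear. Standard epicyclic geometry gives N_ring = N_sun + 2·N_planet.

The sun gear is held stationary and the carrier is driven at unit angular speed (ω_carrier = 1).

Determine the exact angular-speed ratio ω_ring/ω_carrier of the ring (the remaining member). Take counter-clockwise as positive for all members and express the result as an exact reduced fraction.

68/55

N_ring = 13 + 2·21 = 55
13(ω_s−ω_c) = −55(ω_r−ω_c),  ω_s=0, ω_c=1
ω_r = 1 − (13/55)(0−1) = 68/55
ω_r/ω_c = 68/55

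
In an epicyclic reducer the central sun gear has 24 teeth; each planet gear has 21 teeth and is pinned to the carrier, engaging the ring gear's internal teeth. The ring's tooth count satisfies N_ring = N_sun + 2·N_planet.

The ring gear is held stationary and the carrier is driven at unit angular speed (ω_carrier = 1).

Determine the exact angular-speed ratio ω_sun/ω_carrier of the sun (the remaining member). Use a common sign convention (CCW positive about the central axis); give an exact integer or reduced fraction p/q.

N_ring = 24 + 2·21 = 66
24(ω_s−ω_c) = −66(ω_r−ω_c),  ω_r=0, ω_c=1
ω_s = 1 − (66/24)(0−1) = 15/4
ω_s/ω_c = 15/4

15/4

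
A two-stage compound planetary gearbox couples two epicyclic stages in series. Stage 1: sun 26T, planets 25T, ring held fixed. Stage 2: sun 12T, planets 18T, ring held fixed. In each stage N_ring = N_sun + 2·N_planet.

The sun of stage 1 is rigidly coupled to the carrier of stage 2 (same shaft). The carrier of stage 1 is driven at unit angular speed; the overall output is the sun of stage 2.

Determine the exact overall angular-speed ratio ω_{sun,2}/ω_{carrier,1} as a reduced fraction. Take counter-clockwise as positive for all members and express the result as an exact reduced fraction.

255/13

Stage 1: N_ring = 26 + 2·25 = 76
Stage 1: 26(ω_s−ω_c) = −76(ω_r−ω_c),  ω_r=0, ω_c=1
Stage 1: ω_s = 1 − (76/26)(0−1) = 51/13
  ⇒ ω_s¹/ω_c¹ = 51/13
Stage 2: N_ring = 12 + 2·18 = 48
Stage 2: 12(ω_s−ω_c) = −48(ω_r−ω_c),  ω_r=0, ω_c=1
Stage 2: ω_s = 1 − (48/12)(0−1) = 5
  ⇒ ω_s²/ω_c² = 5
Coupling ω_c² = ω_s¹ ⇒ overall = 51/13 × 5 = 255/13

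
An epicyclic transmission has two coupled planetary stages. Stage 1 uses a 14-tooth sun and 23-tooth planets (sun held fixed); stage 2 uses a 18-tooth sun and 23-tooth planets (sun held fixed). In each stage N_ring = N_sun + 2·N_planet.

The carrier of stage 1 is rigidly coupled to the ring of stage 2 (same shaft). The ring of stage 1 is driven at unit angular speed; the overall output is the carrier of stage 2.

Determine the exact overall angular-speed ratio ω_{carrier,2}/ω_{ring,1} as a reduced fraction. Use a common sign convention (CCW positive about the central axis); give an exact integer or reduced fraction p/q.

960/1517

Stage 1: N_ring = 14 + 2·23 = 60
Stage 1: 14(ω_s−ω_c) = −60(ω_r−ω_c),  ω_s=0, ω_r=1
Stage 1: 14(0−ω_c) = −60(1−ω_c)  ⇒  74ω_c = 60  ⇒  ω_c = 30/37
  ⇒ ω_c¹/ω_r¹ = 30/37
Stage 2: N_ring = 18 + 2·23 = 64
Stage 2: 18(ω_s−ω_c) = −64(ω_r−ω_c),  ω_s=0, ω_r=1
Stage 2: 18(0−ω_c) = −64(1−ω_c)  ⇒  82ω_c = 64  ⇒  ω_c = 32/41
  ⇒ ω_c²/ω_r² = 32/41
Coupling ω_r² = ω_c¹ ⇒ overall = 30/37 × 32/41 = 960/1517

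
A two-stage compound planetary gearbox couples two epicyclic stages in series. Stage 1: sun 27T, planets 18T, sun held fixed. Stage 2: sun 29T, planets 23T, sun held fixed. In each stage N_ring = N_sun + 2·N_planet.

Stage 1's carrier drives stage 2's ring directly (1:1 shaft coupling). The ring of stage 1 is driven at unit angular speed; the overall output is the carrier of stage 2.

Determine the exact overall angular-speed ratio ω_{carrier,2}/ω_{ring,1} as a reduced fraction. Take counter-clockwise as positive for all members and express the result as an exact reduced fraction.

105/208

Stage 1: N_ring = 27 + 2·18 = 63
Stage 1: 27(ω_s−ω_c) = −63(ω_r−ω_c),  ω_s=0, ω_r=1
Stage 1: 27(0−ω_c) = −63(1−ω_c)  ⇒  90ω_c = 63  ⇒  ω_c = 7/10
  ⇒ ω_c¹/ω_r¹ = 7/10
Stage 2: N_ring = 29 + 2·23 = 75
Stage 2: 29(ω_s−ω_c) = −75(ω_r−ω_c),  ω_s=0, ω_r=1
Stage 2: 29(0−ω_c) = −75(1−ω_c)  ⇒  104ω_c = 75  ⇒  ω_c = 75/104
  ⇒ ω_c²/ω_r² = 75/104
Coupling ω_r² = ω_c¹ ⇒ overall = 7/10 × 75/104 = 105/208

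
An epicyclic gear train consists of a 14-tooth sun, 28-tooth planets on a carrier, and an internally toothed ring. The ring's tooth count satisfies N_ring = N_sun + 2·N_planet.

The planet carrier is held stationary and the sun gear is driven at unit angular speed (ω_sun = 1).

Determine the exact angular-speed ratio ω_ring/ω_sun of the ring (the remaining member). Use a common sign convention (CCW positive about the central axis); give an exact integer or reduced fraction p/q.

-1/5

N_ring = 14 + 2·28 = 70
14(ω_s−ω_c) = −70(ω_r−ω_c),  ω_c=0, ω_s=1
ω_r = 0 − (14/70)(1−0) = -1/5
ω_r/ω_s = -1/5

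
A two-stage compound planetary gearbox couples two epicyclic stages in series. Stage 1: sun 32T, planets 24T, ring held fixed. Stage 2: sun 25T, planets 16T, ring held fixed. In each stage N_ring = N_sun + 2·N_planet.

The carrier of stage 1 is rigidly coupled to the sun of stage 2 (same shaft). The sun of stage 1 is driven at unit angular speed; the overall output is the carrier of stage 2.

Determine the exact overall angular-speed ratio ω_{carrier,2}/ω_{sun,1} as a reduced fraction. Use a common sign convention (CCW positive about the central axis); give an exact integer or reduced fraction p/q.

25/287

Stage 1: N_ring = 32 + 2·24 = 80
Stage 1: 32(ω_s−ω_c) = −80(ω_r−ω_c),  ω_r=0, ω_s=1
Stage 1: 32(1−ω_c) = −80(0−ω_c)  ⇒  112ω_c = 32  ⇒  ω_c = 2/7
  ⇒ ω_c¹/ω_s¹ = 2/7
Stage 2: N_ring = 25 + 2·16 = 57
Stage 2: 25(ω_s−ω_c) = −57(ω_r−ω_c),  ω_r=0, ω_s=1
Stage 2: 25(1−ω_c) = −57(0−ω_c)  ⇒  82ω_c = 25  ⇒  ω_c = 25/82
  ⇒ ω_c²/ω_s² = 25/82
Coupling ω_s² = ω_c¹ ⇒ overall = 2/7 × 25/82 = 25/287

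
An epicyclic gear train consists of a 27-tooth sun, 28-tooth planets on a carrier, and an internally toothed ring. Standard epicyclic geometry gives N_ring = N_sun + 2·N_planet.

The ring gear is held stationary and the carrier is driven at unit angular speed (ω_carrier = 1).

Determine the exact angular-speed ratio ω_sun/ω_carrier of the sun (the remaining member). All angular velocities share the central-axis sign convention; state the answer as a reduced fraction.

N_ring = 27 + 2·28 = 83
27(ω_s−ω_c) = −83(ω_r−ω_c),  ω_r=0, ω_c=1
ω_s = 1 − (83/27)(0−1) = 110/27
ω_s/ω_c = 110/27

110/27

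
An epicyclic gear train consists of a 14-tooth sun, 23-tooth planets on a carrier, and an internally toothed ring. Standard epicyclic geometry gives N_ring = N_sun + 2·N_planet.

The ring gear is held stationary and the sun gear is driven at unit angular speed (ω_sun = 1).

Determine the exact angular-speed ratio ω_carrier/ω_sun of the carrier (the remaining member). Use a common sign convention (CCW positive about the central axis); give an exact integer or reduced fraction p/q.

N_ring = 14 + 2·23 = 60
14(ω_s−ω_c) = −60(ω_r−ω_c),  ω_r=0, ω_s=1
14(1−ω_c) = −60(0−ω_c)  ⇒  74ω_c = 14  ⇒  ω_c = 7/37
ω_c/ω_s = 7/37

7/37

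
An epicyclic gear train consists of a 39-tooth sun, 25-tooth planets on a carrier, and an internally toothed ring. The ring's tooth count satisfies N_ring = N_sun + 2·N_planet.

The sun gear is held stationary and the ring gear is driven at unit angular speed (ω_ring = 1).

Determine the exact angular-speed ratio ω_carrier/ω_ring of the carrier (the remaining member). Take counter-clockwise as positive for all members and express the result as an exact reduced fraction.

89/128

N_ring = 39 + 2·25 = 89
39(ω_s−ω_c) = −89(ω_r−ω_c),  ω_s=0, ω_r=1
39(0−ω_c) = −89(1−ω_c)  ⇒  128ω_c = 89  ⇒  ω_c = 89/128
ω_c/ω_r = 89/128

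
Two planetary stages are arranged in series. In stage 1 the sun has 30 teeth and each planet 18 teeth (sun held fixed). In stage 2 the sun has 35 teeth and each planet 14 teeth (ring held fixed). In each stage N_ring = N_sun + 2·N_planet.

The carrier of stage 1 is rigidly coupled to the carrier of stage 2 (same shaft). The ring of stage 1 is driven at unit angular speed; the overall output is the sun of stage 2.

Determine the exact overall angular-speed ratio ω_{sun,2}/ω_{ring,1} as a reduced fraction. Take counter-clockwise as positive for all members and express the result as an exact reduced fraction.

77/40

Stage 1: N_ring = 30 + 2·18 = 66
Stage 1: 30(ω_s−ω_c) = −66(ω_r−ω_c),  ω_s=0, ω_r=1
Stage 1: 30(0−ω_c) = −66(1−ω_c)  ⇒  96ω_c = 66  ⇒  ω_c = 11/16
  ⇒ ω_c¹/ω_r¹ = 11/16
Stage 2: N_ring = 35 + 2·14 = 63
Stage 2: 35(ω_s−ω_c) = −63(ω_r−ω_c),  ω_r=0, ω_c=1
Stage 2: ω_s = 1 − (63/35)(0−1) = 14/5
  ⇒ ω_s²/ω_c² = 14/5
Coupling ω_c² = ω_c¹ ⇒ overall = 11/16 × 14/5 = 77/40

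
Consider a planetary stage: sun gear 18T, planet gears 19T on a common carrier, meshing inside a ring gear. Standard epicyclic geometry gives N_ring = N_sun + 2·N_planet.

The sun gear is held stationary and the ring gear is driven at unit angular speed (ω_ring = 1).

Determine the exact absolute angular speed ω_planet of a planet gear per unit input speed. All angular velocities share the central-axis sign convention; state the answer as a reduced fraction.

N_ring = 18 + 2·19 = 56
18(ω_s−ω_c) = −56(ω_r−ω_c),  ω_s=0, ω_r=1
18(0−ω_c) = −56(1−ω_c)  ⇒  74ω_c = 56  ⇒  ω_c = 28/37
sun–planet: 18·(0−28/37) = −19·(ω_p−ω_c)  ⇒  ω_p−ω_c = −(18/19)·(-28/37) = 504/703
ω_p = 28/37 + 504/703 = 28/19

28/19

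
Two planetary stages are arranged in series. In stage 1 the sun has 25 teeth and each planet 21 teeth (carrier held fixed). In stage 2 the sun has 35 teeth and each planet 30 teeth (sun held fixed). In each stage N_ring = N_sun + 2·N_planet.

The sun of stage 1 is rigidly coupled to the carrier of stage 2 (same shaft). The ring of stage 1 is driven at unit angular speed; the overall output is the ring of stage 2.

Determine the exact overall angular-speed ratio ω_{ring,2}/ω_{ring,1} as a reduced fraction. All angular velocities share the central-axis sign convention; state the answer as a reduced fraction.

-1742/475

Stage 1: N_ring = 25 + 2·21 = 67
Stage 1: 25(ω_s−ω_c) = −67(ω_r−ω_c),  ω_c=0, ω_r=1
Stage 1: ω_s = 0 − (67/25)(1−0) = -67/25
  ⇒ ω_s¹/ω_r¹ = -67/25
Stage 2: N_ring = 35 + 2·30 = 95
Stage 2: 35(ω_s−ω_c) = −95(ω_r−ω_c),  ω_s=0, ω_c=1
Stage 2: ω_r = 1 − (35/95)(0−1) = 26/19
  ⇒ ω_r²/ω_c² = 26/19
Coupling ω_c² = ω_s¹ ⇒ overall = -67/25 × 26/19 = -1742/475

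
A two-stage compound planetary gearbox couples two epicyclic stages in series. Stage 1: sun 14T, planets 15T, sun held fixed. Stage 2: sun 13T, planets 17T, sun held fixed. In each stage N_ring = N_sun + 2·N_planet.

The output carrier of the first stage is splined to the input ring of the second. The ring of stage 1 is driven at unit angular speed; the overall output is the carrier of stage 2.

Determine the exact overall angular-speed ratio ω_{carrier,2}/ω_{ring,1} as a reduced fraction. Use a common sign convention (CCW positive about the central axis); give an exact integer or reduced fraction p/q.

517/870

Stage 1: N_ring = 14 + 2·15 = 44
Stage 1: 14(ω_s−ω_c) = −44(ω_r−ω_c),  ω_s=0, ω_r=1
Stage 1: 14(0−ω_c) = −44(1−ω_c)  ⇒  58ω_c = 44  ⇒  ω_c = 22/29
  ⇒ ω_c¹/ω_r¹ = 22/29
Stage 2: N_ring = 13 + 2·17 = 47
Stage 2: 13(ω_s−ω_c) = −47(ω_r−ω_c),  ω_s=0, ω_r=1
Stage 2: 13(0−ω_c) = −47(1−ω_c)  ⇒  60ω_c = 47  ⇒  ω_c = 47/60
  ⇒ ω_c²/ω_r² = 47/60
Coupling ω_r² = ω_c¹ ⇒ overall = 22/29 × 47/60 = 517/870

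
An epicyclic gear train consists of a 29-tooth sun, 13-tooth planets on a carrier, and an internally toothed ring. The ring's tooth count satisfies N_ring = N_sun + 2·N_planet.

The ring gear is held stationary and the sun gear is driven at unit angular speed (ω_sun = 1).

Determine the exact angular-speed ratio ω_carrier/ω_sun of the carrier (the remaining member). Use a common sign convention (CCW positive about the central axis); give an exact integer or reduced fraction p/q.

29/84

N_ring = 29 + 2·13 = 55
29(ω_s−ω_c) = −55(ω_r−ω_c),  ω_r=0, ω_s=1
29(1−ω_c) = −55(0−ω_c)  ⇒  84ω_c = 29  ⇒  ω_c = 29/84
ω_c/ω_s = 29/84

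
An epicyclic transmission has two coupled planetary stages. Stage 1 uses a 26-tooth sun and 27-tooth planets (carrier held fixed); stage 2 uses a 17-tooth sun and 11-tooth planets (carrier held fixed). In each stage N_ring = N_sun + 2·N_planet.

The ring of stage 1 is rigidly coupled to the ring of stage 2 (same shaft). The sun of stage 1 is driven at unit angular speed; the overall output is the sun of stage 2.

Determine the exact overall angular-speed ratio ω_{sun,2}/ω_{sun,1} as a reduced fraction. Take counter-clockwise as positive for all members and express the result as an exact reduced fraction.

Stage 1: N_ring = 26 + 2·27 = 80
Stage 1: 26(ω_s−ω_c) = −80(ω_r−ω_c),  ω_c=0, ω_s=1
Stage 1: ω_r = 0 − (26/80)(1−0) = -13/40
  ⇒ ω_r¹/ω_s¹ = -13/40
Stage 2: N_ring = 17 + 2·11 = 39
Stage 2: 17(ω_s−ω_c) = −39(ω_r−ω_c),  ω_c=0, ω_r=1
Stage 2: ω_s = 0 − (39/17)(1−0) = -39/17
  ⇒ ω_s²/ω_r² = -39/17
Coupling ω_r² = ω_r¹ ⇒ overall = -13/40 × -39/17 = 507/680

507/680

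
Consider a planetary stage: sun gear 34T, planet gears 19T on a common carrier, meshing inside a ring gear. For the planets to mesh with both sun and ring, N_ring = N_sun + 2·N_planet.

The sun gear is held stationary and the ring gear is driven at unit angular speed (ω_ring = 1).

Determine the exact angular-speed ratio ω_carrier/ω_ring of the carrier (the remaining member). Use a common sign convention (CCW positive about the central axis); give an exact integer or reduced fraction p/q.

36/53

N_ring = 34 + 2·19 = 72
34(ω_s−ω_c) = −72(ω_r−ω_c),  ω_s=0, ω_r=1
34(0−ω_c) = −72(1−ω_c)  ⇒  106ω_c = 72  ⇒  ω_c = 36/53
ω_c/ω_r = 36/53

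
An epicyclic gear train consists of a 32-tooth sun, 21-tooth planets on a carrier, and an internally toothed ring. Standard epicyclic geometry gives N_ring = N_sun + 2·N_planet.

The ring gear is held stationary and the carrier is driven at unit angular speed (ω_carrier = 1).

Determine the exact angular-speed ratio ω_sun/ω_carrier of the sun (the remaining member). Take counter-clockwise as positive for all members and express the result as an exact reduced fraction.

N_ring = 32 + 2·21 = 74
32(ω_s−ω_c) = −74(ω_r−ω_c),  ω_r=0, ω_c=1
ω_s = 1 − (74/32)(0−1) = 53/16
ω_s/ω_c = 53/16

53/16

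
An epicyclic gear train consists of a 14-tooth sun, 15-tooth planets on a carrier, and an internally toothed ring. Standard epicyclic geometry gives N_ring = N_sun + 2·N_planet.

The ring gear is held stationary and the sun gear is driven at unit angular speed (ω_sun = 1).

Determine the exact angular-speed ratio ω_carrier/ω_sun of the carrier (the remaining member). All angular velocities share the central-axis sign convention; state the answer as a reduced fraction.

N_ring = 14 + 2·15 = 44
14(ω_s−ω_c) = −44(ω_r−ω_c),  ω_r=0, ω_s=1
14(1−ω_c) = −44(0−ω_c)  ⇒  58ω_c = 14  ⇒  ω_c = 7/29
ω_c/ω_s = 7/29

7/29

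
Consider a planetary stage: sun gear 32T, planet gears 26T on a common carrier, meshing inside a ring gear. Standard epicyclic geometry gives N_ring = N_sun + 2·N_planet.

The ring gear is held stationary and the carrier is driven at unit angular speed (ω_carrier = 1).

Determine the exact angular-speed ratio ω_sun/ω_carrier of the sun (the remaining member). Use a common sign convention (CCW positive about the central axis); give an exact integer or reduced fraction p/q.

N_ring = 32 + 2·26 = 84
32(ω_s−ω_c) = −84(ω_r−ω_c),  ω_r=0, ω_c=1
ω_s = 1 − (84/32)(0−1) = 29/8
ω_s/ω_c = 29/8

29/8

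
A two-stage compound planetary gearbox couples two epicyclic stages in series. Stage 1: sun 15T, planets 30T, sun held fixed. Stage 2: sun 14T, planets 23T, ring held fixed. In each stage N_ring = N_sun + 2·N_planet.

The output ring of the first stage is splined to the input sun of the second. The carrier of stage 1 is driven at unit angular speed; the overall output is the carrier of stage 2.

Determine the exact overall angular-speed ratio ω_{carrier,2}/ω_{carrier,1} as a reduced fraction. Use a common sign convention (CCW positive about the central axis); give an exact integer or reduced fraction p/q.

Stage 1: N_ring = 15 + 2·30 = 75
Stage 1: 15(ω_s−ω_c) = −75(ω_r−ω_c),  ω_s=0, ω_c=1
Stage 1: ω_r = 1 − (15/75)(0−1) = 6/5
  ⇒ ω_r¹/ω_c¹ = 6/5
Stage 2: N_ring = 14 + 2·23 = 60
Stage 2: 14(ω_s−ω_c) = −60(ω_r−ω_c),  ω_r=0, ω_s=1
Stage 2: 14(1−ω_c) = −60(0−ω_c)  ⇒  74ω_c = 14  ⇒  ω_c = 7/37
  ⇒ ω_c²/ω_s² = 7/37
Coupling ω_s² = ω_r¹ ⇒ overall = 6/5 × 7/37 = 42/185

42/185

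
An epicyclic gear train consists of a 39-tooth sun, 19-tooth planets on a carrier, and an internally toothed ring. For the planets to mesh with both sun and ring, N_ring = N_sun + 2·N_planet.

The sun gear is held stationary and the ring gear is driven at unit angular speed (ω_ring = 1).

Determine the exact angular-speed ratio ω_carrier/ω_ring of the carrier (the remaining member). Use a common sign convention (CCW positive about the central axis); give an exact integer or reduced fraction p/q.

77/116

N_ring = 39 + 2·19 = 77
39(ω_s−ω_c) = −77(ω_r−ω_c),  ω_s=0, ω_r=1
39(0−ω_c) = −77(1−ω_c)  ⇒  116ω_c = 77  ⇒  ω_c = 77/116
ω_c/ω_r = 77/116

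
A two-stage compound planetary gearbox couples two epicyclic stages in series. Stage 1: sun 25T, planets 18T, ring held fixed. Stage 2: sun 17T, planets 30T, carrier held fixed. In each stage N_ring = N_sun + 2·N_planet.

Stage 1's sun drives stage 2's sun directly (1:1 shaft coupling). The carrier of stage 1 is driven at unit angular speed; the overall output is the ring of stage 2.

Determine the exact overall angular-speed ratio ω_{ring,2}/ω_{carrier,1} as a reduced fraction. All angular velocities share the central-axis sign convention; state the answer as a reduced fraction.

Stage 1: N_ring = 25 + 2·18 = 61
Stage 1: 25(ω_s−ω_c) = −61(ω_r−ω_c),  ω_r=0, ω_c=1
Stage 1: ω_s = 1 − (61/25)(0−1) = 86/25
  ⇒ ω_s¹/ω_c¹ = 86/25
Stage 2: N_ring = 17 + 2·30 = 77
Stage 2: 17(ω_s−ω_c) = −77(ω_r−ω_c),  ω_c=0, ω_s=1
Stage 2: ω_r = 0 − (17/77)(1−0) = -17/77
  ⇒ ω_r²/ω_s² = -17/77
Coupling ω_s² = ω_s¹ ⇒ overall = 86/25 × -17/77 = -1462/1925

-1462/1925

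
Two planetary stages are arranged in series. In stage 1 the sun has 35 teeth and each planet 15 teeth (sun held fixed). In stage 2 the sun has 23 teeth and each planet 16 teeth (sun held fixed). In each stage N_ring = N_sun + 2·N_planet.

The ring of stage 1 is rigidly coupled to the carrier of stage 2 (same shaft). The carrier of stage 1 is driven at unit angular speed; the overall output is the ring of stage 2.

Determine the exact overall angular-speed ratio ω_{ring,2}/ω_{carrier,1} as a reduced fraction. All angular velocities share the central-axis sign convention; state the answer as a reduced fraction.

24/11

Stage 1: N_ring = 35 + 2·15 = 65
Stage 1: 35(ω_s−ω_c) = −65(ω_r−ω_c),  ω_s=0, ω_c=1
Stage 1: ω_r = 1 − (35/65)(0−1) = 20/13
  ⇒ ω_r¹/ω_c¹ = 20/13
Stage 2: N_ring = 23 + 2·16 = 55
Stage 2: 23(ω_s−ω_c) = −55(ω_r−ω_c),  ω_s=0, ω_c=1
Stage 2: ω_r = 1 − (23/55)(0−1) = 78/55
  ⇒ ω_r²/ω_c² = 78/55
Coupling ω_c² = ω_r¹ ⇒ overall = 20/13 × 78/55 = 24/11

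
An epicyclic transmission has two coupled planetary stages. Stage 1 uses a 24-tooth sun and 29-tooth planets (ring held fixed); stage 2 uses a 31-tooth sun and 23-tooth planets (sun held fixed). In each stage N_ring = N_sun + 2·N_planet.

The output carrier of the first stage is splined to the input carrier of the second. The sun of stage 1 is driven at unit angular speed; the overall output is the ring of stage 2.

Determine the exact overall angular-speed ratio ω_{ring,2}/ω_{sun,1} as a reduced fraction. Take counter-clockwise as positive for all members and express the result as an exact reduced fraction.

Stage 1: N_ring = 24 + 2·29 = 82
Stage 1: 24(ω_s−ω_c) = −82(ω_r−ω_c),  ω_r=0, ω_s=1
Stage 1: 24(1−ω_c) = −82(0−ω_c)  ⇒  106ω_c = 24  ⇒  ω_c = 12/53
  ⇒ ω_c¹/ω_s¹ = 12/53
Stage 2: N_ring = 31 + 2·23 = 77
Stage 2: 31(ω_s−ω_c) = −77(ω_r−ω_c),  ω_s=0, ω_c=1
Stage 2: ω_r = 1 − (31/77)(0−1) = 108/77
  ⇒ ω_r²/ω_c² = 108/77
Coupling ω_c² = ω_c¹ ⇒ overall = 12/53 × 108/77 = 1296/4081

1296/4081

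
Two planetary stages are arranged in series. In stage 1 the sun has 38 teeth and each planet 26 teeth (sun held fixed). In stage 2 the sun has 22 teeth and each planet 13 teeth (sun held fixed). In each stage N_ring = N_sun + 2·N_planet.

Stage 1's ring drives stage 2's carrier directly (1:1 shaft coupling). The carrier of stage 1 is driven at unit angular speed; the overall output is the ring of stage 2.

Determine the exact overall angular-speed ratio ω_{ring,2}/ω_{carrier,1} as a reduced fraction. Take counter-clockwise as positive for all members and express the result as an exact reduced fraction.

Stage 1: N_ring = 38 + 2·26 = 90
Stage 1: 38(ω_s−ω_c) = −90(ω_r−ω_c),  ω_s=0, ω_c=1
Stage 1: ω_r = 1 − (38/90)(0−1) = 64/45
  ⇒ ω_r¹/ω_c¹ = 64/45
Stage 2: N_ring = 22 + 2·13 = 48
Stage 2: 22(ω_s−ω_c) = −48(ω_r−ω_c),  ω_s=0, ω_c=1
Stage 2: ω_r = 1 − (22/48)(0−1) = 35/24
  ⇒ ω_r²/ω_c² = 35/24
Coupling ω_c² = ω_r¹ ⇒ overall = 64/45 × 35/24 = 56/27

56/27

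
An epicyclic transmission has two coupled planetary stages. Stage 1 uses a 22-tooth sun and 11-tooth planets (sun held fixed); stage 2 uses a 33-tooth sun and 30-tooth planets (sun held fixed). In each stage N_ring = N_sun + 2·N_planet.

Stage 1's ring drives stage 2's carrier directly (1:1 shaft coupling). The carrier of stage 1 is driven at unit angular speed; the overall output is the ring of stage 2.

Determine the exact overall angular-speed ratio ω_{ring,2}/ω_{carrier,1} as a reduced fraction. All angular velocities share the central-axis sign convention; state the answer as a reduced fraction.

Stage 1: N_ring = 22 + 2·11 = 44
Stage 1: 22(ω_s−ω_c) = −44(ω_r−ω_c),  ω_s=0, ω_c=1
Stage 1: ω_r = 1 − (22/44)(0−1) = 3/2
  ⇒ ω_r¹/ω_c¹ = 3/2
Stage 2: N_ring = 33 + 2·30 = 93
Stage 2: 33(ω_s−ω_c) = −93(ω_r−ω_c),  ω_s=0, ω_c=1
Stage 2: ω_r = 1 − (33/93)(0−1) = 42/31
  ⇒ ω_r²/ω_c² = 42/31
Coupling ω_c² = ω_r¹ ⇒ overall = 3/2 × 42/31 = 63/31

63/31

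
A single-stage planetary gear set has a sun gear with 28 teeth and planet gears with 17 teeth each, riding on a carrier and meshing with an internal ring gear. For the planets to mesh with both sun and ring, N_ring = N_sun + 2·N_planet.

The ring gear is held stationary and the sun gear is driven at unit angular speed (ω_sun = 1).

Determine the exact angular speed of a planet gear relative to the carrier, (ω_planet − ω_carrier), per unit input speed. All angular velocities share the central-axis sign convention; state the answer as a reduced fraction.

N_ring = 28 + 2·17 = 62
28(ω_s−ω_c) = −62(ω_r−ω_c),  ω_r=0, ω_s=1
28(1−ω_c) = −62(0−ω_c)  ⇒  90ω_c = 28  ⇒  ω_c = 14/45
sun–planet: 28·(1−14/45) = −17·(ω_p−ω_c)  ⇒  ω_p−ω_c = −(28/17)·(31/45) = -868/765

-868/765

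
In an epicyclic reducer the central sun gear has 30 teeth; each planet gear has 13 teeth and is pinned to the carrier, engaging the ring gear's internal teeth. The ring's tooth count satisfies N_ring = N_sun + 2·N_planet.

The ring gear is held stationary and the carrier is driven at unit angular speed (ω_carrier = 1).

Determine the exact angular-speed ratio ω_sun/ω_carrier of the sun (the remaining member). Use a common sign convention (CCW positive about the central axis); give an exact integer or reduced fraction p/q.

N_ring = 30 + 2·13 = 56
30(ω_s−ω_c) = −56(ω_r−ω_c),  ω_r=0, ω_c=1
ω_s = 1 − (56/30)(0−1) = 43/15
ω_s/ω_c = 43/15

43/15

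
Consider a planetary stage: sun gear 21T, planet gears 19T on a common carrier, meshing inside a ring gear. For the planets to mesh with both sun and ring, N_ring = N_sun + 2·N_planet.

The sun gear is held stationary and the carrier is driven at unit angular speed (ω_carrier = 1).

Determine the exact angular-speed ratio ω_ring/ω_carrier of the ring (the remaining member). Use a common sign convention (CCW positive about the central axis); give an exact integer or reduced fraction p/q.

N_ring = 21 + 2·19 = 59
21(ω_s−ω_c) = −59(ω_r−ω_c),  ω_s=0, ω_c=1
ω_r = 1 − (21/59)(0−1) = 80/59
ω_r/ω_c = 80/59

80/59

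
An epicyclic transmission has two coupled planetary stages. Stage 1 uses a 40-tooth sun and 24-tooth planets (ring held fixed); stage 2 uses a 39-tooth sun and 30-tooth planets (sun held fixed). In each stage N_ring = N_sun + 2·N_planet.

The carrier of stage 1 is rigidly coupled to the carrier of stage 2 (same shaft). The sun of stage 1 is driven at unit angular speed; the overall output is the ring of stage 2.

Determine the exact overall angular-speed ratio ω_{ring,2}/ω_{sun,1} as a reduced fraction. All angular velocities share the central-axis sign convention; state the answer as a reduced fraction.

Stage 1: N_ring = 40 + 2·24 = 88
Stage 1: 40(ω_s−ω_c) = −88(ω_r−ω_c),  ω_r=0, ω_s=1
Stage 1: 40(1−ω_c) = −88(0−ω_c)  ⇒  128ω_c = 40  ⇒  ω_c = 5/16
  ⇒ ω_c¹/ω_s¹ = 5/16
Stage 2: N_ring = 39 + 2·30 = 99
Stage 2: 39(ω_s−ω_c) = −99(ω_r−ω_c),  ω_s=0, ω_c=1
Stage 2: ω_r = 1 − (39/99)(0−1) = 46/33
  ⇒ ω_r²/ω_c² = 46/33
Coupling ω_c² = ω_c¹ ⇒ overall = 5/16 × 46/33 = 115/264

115/264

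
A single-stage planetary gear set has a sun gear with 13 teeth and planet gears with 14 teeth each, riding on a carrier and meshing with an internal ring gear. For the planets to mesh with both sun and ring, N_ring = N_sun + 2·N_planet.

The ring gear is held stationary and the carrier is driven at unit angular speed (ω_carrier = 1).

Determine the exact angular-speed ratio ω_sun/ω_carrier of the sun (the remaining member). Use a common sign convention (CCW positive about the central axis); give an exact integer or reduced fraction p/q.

N_ring = 13 + 2·14 = 41
13(ω_s−ω_c) = −41(ω_r−ω_c),  ω_r=0, ω_c=1
ω_s = 1 − (41/13)(0−1) = 54/13
ω_s/ω_c = 54/13

54/13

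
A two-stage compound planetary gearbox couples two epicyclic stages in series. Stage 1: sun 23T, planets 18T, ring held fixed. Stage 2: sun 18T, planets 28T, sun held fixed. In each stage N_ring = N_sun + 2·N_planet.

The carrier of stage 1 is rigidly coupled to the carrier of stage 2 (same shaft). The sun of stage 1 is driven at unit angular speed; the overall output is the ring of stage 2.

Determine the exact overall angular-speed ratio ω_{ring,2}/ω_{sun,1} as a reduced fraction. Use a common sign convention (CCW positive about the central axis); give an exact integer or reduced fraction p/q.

529/1517

Stage 1: N_ring = 23 + 2·18 = 59
Stage 1: 23(ω_s−ω_c) = −59(ω_r−ω_c),  ω_r=0, ω_s=1
Stage 1: 23(1−ω_c) = −59(0−ω_c)  ⇒  82ω_c = 23  ⇒  ω_c = 23/82
  ⇒ ω_c¹/ω_s¹ = 23/82
Stage 2: N_ring = 18 + 2·28 = 74
Stage 2: 18(ω_s−ω_c) = −74(ω_r−ω_c),  ω_s=0, ω_c=1
Stage 2: ω_r = 1 − (18/74)(0−1) = 46/37
  ⇒ ω_r²/ω_c² = 46/37
Coupling ω_c² = ω_c¹ ⇒ overall = 23/82 × 46/37 = 529/1517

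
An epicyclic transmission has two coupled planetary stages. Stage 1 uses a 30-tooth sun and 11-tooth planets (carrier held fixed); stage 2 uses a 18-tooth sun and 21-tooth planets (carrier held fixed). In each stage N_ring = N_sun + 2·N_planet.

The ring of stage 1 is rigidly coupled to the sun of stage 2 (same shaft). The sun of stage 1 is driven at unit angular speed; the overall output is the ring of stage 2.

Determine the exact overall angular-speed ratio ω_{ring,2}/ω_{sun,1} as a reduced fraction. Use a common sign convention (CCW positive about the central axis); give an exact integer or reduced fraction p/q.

Stage 1: N_ring = 30 + 2·11 = 52
Stage 1: 30(ω_s−ω_c) = −52(ω_r−ω_c),  ω_c=0, ω_s=1
Stage 1: ω_r = 0 − (30/52)(1−0) = -15/26
  ⇒ ω_r¹/ω_s¹ = -15/26
Stage 2: N_ring = 18 + 2·21 = 60
Stage 2: 18(ω_s−ω_c) = −60(ω_r−ω_c),  ω_c=0, ω_s=1
Stage 2: ω_r = 0 − (18/60)(1−0) = -3/10
  ⇒ ω_r²/ω_s² = -3/10
Coupling ω_s² = ω_r¹ ⇒ overall = -15/26 × -3/10 = 9/52

9/52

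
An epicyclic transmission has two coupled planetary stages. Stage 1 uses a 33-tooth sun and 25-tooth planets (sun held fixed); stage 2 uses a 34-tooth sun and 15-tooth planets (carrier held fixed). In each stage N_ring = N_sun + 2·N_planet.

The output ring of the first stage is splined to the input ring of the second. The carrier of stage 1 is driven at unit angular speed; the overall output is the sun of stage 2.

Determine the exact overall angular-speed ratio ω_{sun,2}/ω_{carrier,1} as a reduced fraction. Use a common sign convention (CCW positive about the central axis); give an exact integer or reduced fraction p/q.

Stage 1: N_ring = 33 + 2·25 = 83
Stage 1: 33(ω_s−ω_c) = −83(ω_r−ω_c),  ω_s=0, ω_c=1
Stage 1: ω_r = 1 − (33/83)(0−1) = 116/83
  ⇒ ω_r¹/ω_c¹ = 116/83
Stage 2: N_ring = 34 + 2·15 = 64
Stage 2: 34(ω_s−ω_c) = −64(ω_r−ω_c),  ω_c=0, ω_r=1
Stage 2: ω_s = 0 − (64/34)(1−0) = -32/17
  ⇒ ω_s²/ω_r² = -32/17
Coupling ω_r² = ω_r¹ ⇒ overall = 116/83 × -32/17 = -3712/1411

-3712/1411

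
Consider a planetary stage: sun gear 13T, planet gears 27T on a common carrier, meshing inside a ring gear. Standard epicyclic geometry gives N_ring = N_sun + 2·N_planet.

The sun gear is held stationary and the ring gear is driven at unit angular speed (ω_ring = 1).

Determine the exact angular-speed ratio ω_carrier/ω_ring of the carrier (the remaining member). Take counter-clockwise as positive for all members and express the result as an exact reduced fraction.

67/80

N_ring = 13 + 2·27 = 67
13(ω_s−ω_c) = −67(ω_r−ω_c),  ω_s=0, ω_r=1
13(0−ω_c) = −67(1−ω_c)  ⇒  80ω_c = 67  ⇒  ω_c = 67/80
ω_c/ω_r = 67/80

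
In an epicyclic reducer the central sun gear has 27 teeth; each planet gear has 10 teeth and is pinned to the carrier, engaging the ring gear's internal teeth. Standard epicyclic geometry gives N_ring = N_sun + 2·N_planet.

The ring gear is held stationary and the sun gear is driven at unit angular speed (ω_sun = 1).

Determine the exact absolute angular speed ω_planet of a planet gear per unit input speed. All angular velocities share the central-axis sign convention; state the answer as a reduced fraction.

-27/20

N_ring = 27 + 2·10 = 47
27(ω_s−ω_c) = −47(ω_r−ω_c),  ω_r=0, ω_s=1
27(1−ω_c) = −47(0−ω_c)  ⇒  74ω_c = 27  ⇒  ω_c = 27/74
sun–planet: 27·(1−27/74) = −10·(ω_p−ω_c)  ⇒  ω_p−ω_c = −(27/10)·(47/74) = -1269/740
ω_p = 27/74 − 1269/740 = -27/20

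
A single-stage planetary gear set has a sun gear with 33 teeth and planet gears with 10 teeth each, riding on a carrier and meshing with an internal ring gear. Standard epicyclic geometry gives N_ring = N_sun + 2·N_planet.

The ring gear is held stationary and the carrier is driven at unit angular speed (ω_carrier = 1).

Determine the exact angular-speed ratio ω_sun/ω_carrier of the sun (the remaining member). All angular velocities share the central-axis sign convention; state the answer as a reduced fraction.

N_ring = 33 + 2·10 = 53
33(ω_s−ω_c) = −53(ω_r−ω_c),  ω_r=0, ω_c=1
ω_s = 1 − (53/33)(0−1) = 86/33
ω_s/ω_c = 86/33

86/33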